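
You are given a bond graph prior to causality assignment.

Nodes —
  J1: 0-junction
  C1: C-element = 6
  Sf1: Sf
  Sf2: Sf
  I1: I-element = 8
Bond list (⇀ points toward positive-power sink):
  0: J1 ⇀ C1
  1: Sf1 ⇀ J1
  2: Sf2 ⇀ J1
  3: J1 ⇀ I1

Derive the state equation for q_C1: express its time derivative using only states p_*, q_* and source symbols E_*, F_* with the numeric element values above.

dq_C1/dt = F_Sf1 + F_Sf2 - p_I1/8

#1 stroke at Sf1  (Sf1: flow source, stroke at near end)
#2 stroke at Sf2  (Sf2 fixes flow; stroke at Sf2)
#0 stroke at J1  (prefer integral on C1)
#3 stroke at I1  (J1: bond 0 brought effort, rest push out)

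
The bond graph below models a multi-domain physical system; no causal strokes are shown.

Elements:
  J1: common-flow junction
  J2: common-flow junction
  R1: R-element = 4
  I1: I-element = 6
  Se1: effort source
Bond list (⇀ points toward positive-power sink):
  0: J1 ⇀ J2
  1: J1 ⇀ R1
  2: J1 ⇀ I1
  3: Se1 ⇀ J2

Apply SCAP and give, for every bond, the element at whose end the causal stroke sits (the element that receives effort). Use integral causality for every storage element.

#0 stroke at J1
#1 stroke at J1
#2 stroke at I1
#3 stroke at J2

#3 →J2  (source Se1 imposes e)
#0 →J1  (closing 1-jn rule on J2)
#2 →I1  (I1 outputs flow p/I1)
#1 →J1  (1-jn J1 has f-setter on 2)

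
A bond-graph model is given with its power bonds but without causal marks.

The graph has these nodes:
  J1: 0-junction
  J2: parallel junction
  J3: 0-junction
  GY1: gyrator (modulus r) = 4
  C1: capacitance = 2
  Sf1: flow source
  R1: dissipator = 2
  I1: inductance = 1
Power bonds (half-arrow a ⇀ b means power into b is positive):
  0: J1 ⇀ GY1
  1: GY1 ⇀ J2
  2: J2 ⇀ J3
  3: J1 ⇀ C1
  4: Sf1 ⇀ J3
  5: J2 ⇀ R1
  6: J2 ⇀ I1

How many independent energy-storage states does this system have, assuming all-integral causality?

2  (C1, I1 all integral)

b4 stroke at Sf1  (Sf1 (Sf) sets flow on bond)
b2 stroke at J3  (J3 needs exactly one e-in)
b3 stroke at J1  (C1 outputs effort q/C1)
b0 stroke at GY1  (J1 effort already set via bond 3)
b1 stroke at GY1  (through GY1, causality inverts; strokes same side of GY1)
b6 stroke at I1  (I1 integral (f out))
b5 stroke at J2  (only one effort-in slot at J2)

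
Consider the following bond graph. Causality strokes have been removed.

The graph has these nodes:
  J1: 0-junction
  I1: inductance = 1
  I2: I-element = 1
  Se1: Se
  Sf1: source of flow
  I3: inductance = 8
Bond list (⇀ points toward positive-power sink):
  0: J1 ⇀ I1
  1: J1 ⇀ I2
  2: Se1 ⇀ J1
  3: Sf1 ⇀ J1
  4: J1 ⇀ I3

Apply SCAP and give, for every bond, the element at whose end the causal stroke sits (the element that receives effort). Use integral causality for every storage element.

bond 2 |J1  (Se1 (Se) sets effort on bond)
bond 3 |Sf1  (Sf1 (Sf) sets flow on bond)
bond 0 |I1  (0-jn J1 has e-setter on 2)
bond 1 |I2  (common-e at J1 fixed by 2)
bond 4 |I3  (J1: bond 2 brought effort, rest push out)

b0 stroke at I1
b1 stroke at I2
b2 stroke at J1
b3 stroke at Sf1
b4 stroke at I3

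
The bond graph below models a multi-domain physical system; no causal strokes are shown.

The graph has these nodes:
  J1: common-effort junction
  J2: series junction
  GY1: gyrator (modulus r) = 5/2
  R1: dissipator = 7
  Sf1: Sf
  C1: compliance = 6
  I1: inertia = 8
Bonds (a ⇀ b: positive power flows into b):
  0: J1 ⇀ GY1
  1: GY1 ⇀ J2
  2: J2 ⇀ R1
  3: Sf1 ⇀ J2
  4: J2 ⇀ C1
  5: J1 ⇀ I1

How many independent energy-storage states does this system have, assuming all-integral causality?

2  (C1, I1 all integral)

b3 stroke→Sf1  (Sf1 (Sf) sets flow on bond)
b1 stroke→J2  (1-jn J2 has f-setter on 3)
b2 stroke→J2  (J2: bond 3 brought flow, rest push out)
b4 stroke→J2  (1-jn J2 has f-setter on 3)
b0 stroke→J1  (GY GY1: same side as bond 1)
b5 stroke→I1  (J1: bond 0 brought effort, rest push out)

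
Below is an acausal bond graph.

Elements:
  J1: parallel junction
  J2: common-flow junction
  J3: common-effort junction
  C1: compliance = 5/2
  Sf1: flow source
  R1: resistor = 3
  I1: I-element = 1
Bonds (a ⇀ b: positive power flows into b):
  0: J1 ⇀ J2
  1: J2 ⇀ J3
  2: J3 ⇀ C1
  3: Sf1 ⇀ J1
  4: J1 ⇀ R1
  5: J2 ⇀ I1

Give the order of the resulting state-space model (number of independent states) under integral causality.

#3 stroke at Sf1  (Sf1 fixes flow; stroke at Sf1)
#2 stroke at J3  (prefer integral on C1)
#1 stroke at J2  (J3: bond 2 brought effort, rest push out)
#5 stroke at I1  (I1 integral (f out))
#0 stroke at J2  (1-jn J2 has f-setter on 5)
#4 stroke at J1  (closing 0-jn rule on J1)

2  (C1, I1 all integral)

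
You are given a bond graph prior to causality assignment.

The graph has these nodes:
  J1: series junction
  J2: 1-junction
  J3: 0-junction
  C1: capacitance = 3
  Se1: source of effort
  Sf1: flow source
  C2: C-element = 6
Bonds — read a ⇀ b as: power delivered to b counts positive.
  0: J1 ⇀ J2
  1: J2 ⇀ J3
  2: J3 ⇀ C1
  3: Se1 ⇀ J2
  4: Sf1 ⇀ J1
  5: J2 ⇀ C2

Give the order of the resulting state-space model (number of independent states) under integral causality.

2  (C1, C2 all integral)

bond 3 stroke→J2  (Se1 fixes effort; stroke away)
bond 4 stroke→Sf1  (source Sf1 imposes f)
bond 0 stroke→J1  (common-f at J1 fixed by 4)
bond 1 stroke→J2  (common-f at J2 fixed by 0)
bond 5 stroke→J2  (J2 flow already set via bond 0)
bond 2 stroke→J3  (closing 0-jn rule on J3)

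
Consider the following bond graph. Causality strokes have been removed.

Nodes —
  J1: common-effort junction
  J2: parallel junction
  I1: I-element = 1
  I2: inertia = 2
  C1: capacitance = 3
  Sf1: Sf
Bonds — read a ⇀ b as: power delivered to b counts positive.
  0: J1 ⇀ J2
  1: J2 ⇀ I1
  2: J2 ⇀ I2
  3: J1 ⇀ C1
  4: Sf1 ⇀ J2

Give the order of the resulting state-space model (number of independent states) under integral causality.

#4 stroke→Sf1  (Sf1 fixes flow; stroke at Sf1)
#1 stroke→I1  (prefer integral on I1)
#2 stroke→I2  (I2: I, integral causality)
#0 stroke→J2  (only one effort-in slot at J2)
#3 stroke→J1  (only one effort-in slot at J1)

3  (C1, I1, I2 all integral)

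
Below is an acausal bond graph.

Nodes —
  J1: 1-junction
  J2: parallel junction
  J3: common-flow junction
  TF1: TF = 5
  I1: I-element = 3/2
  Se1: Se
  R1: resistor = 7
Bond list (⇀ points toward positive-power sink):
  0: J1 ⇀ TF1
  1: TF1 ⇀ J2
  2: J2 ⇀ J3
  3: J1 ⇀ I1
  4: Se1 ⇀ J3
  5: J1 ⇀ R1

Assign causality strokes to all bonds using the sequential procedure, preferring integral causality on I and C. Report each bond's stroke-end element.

#4 →J3  (Se1: effort source, stroke at far end)
#2 →J2  (closing 1-jn rule on J3)
#1 →TF1  (common-e at J2 fixed by 2)
#0 →J1  (TF1: transformer flips bond 1)
#3 →I1  (I1 outputs flow p/I1)
#5 →J1  (J1 flow already set via bond 3)

#0 →J1
#1 →TF1
#2 →J2
#3 →I1
#4 →J3
#5 →J1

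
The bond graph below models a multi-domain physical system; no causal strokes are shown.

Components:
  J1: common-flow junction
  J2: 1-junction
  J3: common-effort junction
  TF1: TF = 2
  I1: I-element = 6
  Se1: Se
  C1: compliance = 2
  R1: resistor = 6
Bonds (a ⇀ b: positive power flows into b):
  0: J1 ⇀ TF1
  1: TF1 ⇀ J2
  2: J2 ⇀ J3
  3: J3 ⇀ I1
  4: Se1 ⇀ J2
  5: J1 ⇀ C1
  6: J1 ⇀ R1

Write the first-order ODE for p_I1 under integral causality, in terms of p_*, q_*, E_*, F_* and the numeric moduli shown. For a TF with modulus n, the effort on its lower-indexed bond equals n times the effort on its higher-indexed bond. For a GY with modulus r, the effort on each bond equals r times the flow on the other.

dp_I1/dt = E_Se1 - p_I1/4 - q_C1/4

β4 stroke at J2  (Se1 (Se) sets effort on bond)
β3 stroke at I1  (prefer integral on I1)
β2 stroke at J3  (J3: last free bond brings effort in)
β1 stroke at J2  (J2: bond 2 brought flow, rest push out)
β0 stroke at TF1  (through TF1, causality passes straight; one stroke at TF1)
β5 stroke at J1  (common-f at J1 fixed by 0)
β6 stroke at J1  (1-jn J1 has f-setter on 0)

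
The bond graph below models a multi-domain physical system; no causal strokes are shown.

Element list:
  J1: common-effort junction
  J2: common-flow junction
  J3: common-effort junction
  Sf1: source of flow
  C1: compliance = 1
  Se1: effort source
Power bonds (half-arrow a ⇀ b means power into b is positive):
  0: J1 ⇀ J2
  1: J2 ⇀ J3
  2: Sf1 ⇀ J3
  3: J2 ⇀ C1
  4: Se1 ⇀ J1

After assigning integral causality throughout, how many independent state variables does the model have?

1  (C1 all integral)

bond 2 →Sf1  (Sf1: flow source, stroke at near end)
bond 4 →J1  (Se1: effort source, stroke at far end)
bond 0 →J2  (J1 effort already set via bond 4)
bond 1 →J3  (closing 0-jn rule on J3)
bond 3 →J2  (1-jn J2 has f-setter on 1)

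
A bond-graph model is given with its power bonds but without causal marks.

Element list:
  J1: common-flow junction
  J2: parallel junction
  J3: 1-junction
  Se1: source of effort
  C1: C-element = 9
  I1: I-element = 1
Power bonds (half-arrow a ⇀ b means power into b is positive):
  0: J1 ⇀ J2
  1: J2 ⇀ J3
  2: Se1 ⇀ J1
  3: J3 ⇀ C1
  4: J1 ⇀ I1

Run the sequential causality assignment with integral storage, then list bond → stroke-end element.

#2 stroke→J1  (Se1: effort source, stroke at far end)
#3 stroke→J3  (C1 outputs effort q/C1)
#1 stroke→J2  (closing 1-jn rule on J3)
#0 stroke→J1  (0-jn J2 has e-setter on 1)
#4 stroke→I1  (J1 needs exactly one f-in)

β0 |J1
β1 |J2
β2 |J1
β3 |J3
β4 |I1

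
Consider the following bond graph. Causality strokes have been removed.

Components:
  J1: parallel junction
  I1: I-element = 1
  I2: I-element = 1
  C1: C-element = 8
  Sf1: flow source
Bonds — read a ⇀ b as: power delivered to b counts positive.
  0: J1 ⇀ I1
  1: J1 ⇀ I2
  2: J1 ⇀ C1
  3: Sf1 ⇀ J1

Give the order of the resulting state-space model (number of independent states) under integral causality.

3  (C1, I1, I2 all integral)

#3 stroke at Sf1  (source Sf1 imposes f)
#0 stroke at I1  (I1: I, integral causality)
#1 stroke at I2  (I2 integral (f out))
#2 stroke at J1  (only one effort-in slot at J1)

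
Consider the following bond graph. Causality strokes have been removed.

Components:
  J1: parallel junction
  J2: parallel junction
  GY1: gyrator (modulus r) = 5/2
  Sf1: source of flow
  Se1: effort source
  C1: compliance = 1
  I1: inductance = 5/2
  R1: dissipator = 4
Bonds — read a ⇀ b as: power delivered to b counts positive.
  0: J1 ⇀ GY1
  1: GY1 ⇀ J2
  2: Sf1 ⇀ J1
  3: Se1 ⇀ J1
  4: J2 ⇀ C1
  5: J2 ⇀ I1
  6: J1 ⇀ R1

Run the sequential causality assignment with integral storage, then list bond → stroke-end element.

#0 |GY1
#1 |GY1
#2 |Sf1
#3 |J1
#4 |J2
#5 |I1
#6 |R1

β2 stroke→Sf1  (source Sf1 imposes f)
β3 stroke→J1  (source Se1 imposes e)
β0 stroke→GY1  (common-e at J1 fixed by 3)
β6 stroke→R1  (J1 effort already set via bond 3)
β1 stroke→GY1  (GY GY1: same side as bond 0)
β4 stroke→J2  (C1: C, integral causality)
β5 stroke→I1  (0-jn J2 has e-setter on 4)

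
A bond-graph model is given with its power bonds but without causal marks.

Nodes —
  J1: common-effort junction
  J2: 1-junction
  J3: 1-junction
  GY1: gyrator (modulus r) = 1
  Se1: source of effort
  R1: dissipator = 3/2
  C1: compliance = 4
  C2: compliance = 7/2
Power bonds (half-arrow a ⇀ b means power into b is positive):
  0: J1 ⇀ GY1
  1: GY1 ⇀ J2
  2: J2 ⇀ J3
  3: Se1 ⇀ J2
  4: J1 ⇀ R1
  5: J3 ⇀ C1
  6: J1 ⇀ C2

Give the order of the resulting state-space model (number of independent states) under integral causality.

2  (C1, C2 all integral)

#3 →J2  (Se1 fixes effort; stroke away)
#5 →J3  (prefer integral on C1)
#2 →J2  (J3: last free bond brings flow in)
#1 →GY1  (J2: last free bond brings flow in)
#0 →GY1  (GY GY1: same side as bond 1)
#6 →J1  (C2 integral (e out))
#4 →R1  (common-e at J1 fixed by 6)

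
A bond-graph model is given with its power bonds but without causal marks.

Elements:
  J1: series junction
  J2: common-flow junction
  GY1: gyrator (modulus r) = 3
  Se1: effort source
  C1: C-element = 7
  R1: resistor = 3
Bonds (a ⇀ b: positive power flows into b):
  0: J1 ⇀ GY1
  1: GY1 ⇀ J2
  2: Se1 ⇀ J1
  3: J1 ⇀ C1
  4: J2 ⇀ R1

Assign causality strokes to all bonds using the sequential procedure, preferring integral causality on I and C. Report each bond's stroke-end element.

b2 stroke at J1  (source Se1 imposes e)
b3 stroke at J1  (C1 integral (e out))
b0 stroke at GY1  (closing 1-jn rule on J1)
b1 stroke at GY1  (GY1 both-in/both-out from 0)
b4 stroke at J2  (common-f at J2 fixed by 1)

b0 stroke at GY1
b1 stroke at GY1
b2 stroke at J1
b3 stroke at J1
b4 stroke at J2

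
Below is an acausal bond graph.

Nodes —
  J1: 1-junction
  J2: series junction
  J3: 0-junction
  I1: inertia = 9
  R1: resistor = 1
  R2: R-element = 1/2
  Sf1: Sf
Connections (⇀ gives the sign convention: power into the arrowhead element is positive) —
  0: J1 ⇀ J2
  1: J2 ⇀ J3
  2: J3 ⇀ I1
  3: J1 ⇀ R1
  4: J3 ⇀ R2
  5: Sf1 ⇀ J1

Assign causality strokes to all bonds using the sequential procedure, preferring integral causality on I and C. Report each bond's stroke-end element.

b0 |J1
b1 |J2
b2 |I1
b3 |J1
b4 |J3
b5 |Sf1

b5 →Sf1  (source Sf1 imposes f)
b0 →J1  (J1 flow already set via bond 5)
b3 →J1  (1-jn J1 has f-setter on 5)
b1 →J2  (common-f at J2 fixed by 0)
b2 →I1  (I1: I, integral causality)
b4 →J3  (J3 needs exactly one e-in)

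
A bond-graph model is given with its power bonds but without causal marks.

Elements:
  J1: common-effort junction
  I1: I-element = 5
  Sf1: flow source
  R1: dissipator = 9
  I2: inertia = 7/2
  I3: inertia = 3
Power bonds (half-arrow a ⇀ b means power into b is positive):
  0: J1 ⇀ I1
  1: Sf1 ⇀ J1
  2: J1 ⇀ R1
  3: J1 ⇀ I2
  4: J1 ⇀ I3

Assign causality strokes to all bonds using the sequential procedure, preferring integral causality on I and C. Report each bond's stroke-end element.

b0 stroke at I1
b1 stroke at Sf1
b2 stroke at J1
b3 stroke at I2
b4 stroke at I3

bond 1 stroke at Sf1  (source Sf1 imposes f)
bond 0 stroke at I1  (I1 outputs flow p/I1)
bond 3 stroke at I2  (I2: I, integral causality)
bond 4 stroke at I3  (I3: I, integral causality)
bond 2 stroke at J1  (J1 needs exactly one e-in)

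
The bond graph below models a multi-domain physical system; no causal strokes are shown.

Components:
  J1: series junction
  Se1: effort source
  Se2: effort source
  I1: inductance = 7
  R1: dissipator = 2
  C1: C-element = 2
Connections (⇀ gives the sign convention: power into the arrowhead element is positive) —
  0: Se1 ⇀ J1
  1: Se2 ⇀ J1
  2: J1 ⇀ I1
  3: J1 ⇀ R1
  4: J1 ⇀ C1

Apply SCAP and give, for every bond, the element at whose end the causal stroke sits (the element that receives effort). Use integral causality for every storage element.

β0 |J1
β1 |J1
β2 |I1
β3 |J1
β4 |J1

bond 0 stroke→J1  (Se1: effort source, stroke at far end)
bond 1 stroke→J1  (Se2: effort source, stroke at far end)
bond 2 stroke→I1  (I1: I, integral causality)
bond 3 stroke→J1  (1-jn J1 has f-setter on 2)
bond 4 stroke→J1  (1-jn J1 has f-setter on 2)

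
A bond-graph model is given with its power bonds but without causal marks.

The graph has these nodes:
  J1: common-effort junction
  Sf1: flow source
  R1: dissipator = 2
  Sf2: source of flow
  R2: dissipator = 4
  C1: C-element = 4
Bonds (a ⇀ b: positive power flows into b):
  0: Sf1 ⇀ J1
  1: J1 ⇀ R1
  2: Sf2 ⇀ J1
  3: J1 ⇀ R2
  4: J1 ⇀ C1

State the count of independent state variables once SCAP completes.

β0 →Sf1  (Sf1 fixes flow; stroke at Sf1)
β2 →Sf2  (Sf2 fixes flow; stroke at Sf2)
β4 →J1  (C1 outputs effort q/C1)
β1 →R1  (J1 effort already set via bond 4)
β3 →R2  (J1 effort already set via bond 4)

1  (C1 all integral)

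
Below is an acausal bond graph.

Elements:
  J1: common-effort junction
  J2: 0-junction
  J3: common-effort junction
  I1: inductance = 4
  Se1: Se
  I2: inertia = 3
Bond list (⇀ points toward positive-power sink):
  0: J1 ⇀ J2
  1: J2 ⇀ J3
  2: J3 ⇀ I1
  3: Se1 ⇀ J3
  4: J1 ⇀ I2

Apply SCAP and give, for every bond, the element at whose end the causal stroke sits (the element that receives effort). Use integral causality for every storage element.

β0 stroke at J1
β1 stroke at J2
β2 stroke at I1
β3 stroke at J3
β4 stroke at I2

b3 →J3  (Se1 fixes effort; stroke away)
b1 →J2  (J3: bond 3 brought effort, rest push out)
b2 →I1  (common-e at J3 fixed by 3)
b0 →J1  (J2: bond 1 brought effort, rest push out)
b4 →I2  (J1: bond 0 brought effort, rest push out)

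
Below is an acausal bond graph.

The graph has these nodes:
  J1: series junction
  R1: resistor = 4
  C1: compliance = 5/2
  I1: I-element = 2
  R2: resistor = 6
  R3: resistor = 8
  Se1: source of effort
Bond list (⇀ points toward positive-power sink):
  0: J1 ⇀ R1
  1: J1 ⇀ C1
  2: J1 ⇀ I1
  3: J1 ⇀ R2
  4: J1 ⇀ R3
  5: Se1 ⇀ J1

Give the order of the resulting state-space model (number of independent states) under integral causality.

b5 stroke at J1  (Se1 fixes effort; stroke away)
b1 stroke at J1  (C1 integral (e out))
b2 stroke at I1  (prefer integral on I1)
b0 stroke at J1  (J1: bond 2 brought flow, rest push out)
b3 stroke at J1  (J1: bond 2 brought flow, rest push out)
b4 stroke at J1  (common-f at J1 fixed by 2)

2  (C1, I1 all integral)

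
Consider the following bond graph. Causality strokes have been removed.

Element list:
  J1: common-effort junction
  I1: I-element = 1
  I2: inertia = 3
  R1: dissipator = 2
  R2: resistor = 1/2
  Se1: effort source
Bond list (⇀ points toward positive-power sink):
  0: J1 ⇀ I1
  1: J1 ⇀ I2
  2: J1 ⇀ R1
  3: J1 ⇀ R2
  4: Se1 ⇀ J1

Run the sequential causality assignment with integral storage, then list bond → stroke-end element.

bond 0 |I1
bond 1 |I2
bond 2 |R1
bond 3 |R2
bond 4 |J1

β4 →J1  (Se1 (Se) sets effort on bond)
β0 →I1  (J1 effort already set via bond 4)
β1 →I2  (J1: bond 4 brought effort, rest push out)
β2 →R1  (common-e at J1 fixed by 4)
β3 →R2  (J1: bond 4 brought effort, rest push out)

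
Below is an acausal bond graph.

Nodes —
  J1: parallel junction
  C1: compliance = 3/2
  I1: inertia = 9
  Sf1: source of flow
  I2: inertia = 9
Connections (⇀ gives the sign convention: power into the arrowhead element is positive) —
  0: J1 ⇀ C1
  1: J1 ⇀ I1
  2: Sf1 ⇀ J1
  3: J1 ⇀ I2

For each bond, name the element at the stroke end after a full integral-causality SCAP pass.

#0 stroke at J1
#1 stroke at I1
#2 stroke at Sf1
#3 stroke at I2

bond 2 →Sf1  (Sf1: flow source, stroke at near end)
bond 0 →J1  (C1 integral (e out))
bond 1 →I1  (common-e at J1 fixed by 0)
bond 3 →I2  (common-e at J1 fixed by 0)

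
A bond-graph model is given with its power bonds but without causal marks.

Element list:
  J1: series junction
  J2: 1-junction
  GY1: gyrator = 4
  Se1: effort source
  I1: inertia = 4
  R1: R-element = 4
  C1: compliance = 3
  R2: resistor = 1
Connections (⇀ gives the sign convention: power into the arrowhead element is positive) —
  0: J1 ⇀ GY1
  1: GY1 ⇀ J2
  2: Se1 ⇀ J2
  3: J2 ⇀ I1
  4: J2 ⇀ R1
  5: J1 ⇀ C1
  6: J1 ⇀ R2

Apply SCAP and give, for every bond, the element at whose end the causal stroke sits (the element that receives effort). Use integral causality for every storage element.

β0 stroke at J1
β1 stroke at J2
β2 stroke at J2
β3 stroke at I1
β4 stroke at J2
β5 stroke at J1
β6 stroke at R2

bond 2 →J2  (Se1: effort source, stroke at far end)
bond 3 →I1  (I1 integral (f out))
bond 1 →J2  (J2: bond 3 brought flow, rest push out)
bond 4 →J2  (1-jn J2 has f-setter on 3)
bond 0 →J1  (GY1: gyrator matches bond 1)
bond 5 →J1  (C1 integral (e out))
bond 6 →R2  (only one flow-in slot at J1)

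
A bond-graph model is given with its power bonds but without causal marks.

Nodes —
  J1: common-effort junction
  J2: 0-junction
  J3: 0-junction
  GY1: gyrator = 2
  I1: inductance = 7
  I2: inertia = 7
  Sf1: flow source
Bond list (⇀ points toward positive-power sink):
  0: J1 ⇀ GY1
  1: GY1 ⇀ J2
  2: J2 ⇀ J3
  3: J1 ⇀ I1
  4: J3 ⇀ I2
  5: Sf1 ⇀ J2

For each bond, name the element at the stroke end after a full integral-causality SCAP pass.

#0 stroke→J1
#1 stroke→J2
#2 stroke→J3
#3 stroke→I1
#4 stroke→I2
#5 stroke→Sf1

β5 |Sf1  (Sf1: flow source, stroke at near end)
β3 |I1  (prefer integral on I1)
β0 |J1  (J1 needs exactly one e-in)
β1 |J2  (GY GY1: same side as bond 0)
β2 |J3  (common-e at J2 fixed by 1)
β4 |I2  (J3: bond 2 brought effort, rest push out)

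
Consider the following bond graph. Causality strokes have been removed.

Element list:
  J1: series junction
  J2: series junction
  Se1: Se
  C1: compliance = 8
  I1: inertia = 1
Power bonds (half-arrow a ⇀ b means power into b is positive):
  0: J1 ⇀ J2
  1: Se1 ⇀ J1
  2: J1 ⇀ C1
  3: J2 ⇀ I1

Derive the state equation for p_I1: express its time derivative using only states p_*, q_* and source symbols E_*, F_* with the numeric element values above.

b1 →J1  (Se1 (Se) sets effort on bond)
b2 →J1  (C1: C, integral causality)
b0 →J2  (J1 needs exactly one f-in)
b3 →I1  (J2: last free bond brings flow in)

dp_I1/dt = E_Se1 - q_C1/8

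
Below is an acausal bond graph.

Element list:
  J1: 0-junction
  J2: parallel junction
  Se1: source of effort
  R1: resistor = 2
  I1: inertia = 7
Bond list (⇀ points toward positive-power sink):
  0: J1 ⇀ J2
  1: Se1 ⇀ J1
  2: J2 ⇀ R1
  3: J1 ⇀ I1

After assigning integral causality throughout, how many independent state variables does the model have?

β1 →J1  (Se1 (Se) sets effort on bond)
β0 →J2  (J1 effort already set via bond 1)
β3 →I1  (0-jn J1 has e-setter on 1)
β2 →R1  (J2: bond 0 brought effort, rest push out)

1  (I1 all integral)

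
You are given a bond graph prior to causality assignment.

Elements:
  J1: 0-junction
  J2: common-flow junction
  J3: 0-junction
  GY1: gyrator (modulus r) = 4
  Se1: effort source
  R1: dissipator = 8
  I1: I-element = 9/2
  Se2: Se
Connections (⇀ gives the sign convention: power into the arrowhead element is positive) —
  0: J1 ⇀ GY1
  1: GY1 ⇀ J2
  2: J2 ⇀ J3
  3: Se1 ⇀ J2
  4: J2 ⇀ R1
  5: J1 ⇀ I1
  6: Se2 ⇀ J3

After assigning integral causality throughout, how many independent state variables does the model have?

1  (I1 all integral)

#3 |J2  (Se1 (Se) sets effort on bond)
#6 |J3  (Se2 (Se) sets effort on bond)
#2 |J2  (0-jn J3 has e-setter on 6)
#5 |I1  (I1 outputs flow p/I1)
#0 |J1  (only one effort-in slot at J1)
#1 |J2  (through GY1, causality inverts; strokes same side of GY1)
#4 |R1  (only one flow-in slot at J2)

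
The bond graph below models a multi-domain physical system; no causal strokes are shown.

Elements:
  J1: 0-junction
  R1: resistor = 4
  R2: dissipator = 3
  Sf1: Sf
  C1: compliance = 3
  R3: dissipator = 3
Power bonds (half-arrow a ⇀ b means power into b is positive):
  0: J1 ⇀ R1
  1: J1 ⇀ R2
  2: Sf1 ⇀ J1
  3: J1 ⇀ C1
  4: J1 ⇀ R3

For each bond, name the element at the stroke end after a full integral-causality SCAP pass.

#0 stroke→R1
#1 stroke→R2
#2 stroke→Sf1
#3 stroke→J1
#4 stroke→R3

b2 →Sf1  (Sf1: flow source, stroke at near end)
b3 →J1  (C1 outputs effort q/C1)
b0 →R1  (0-jn J1 has e-setter on 3)
b1 →R2  (common-e at J1 fixed by 3)
b4 →R3  (common-e at J1 fixed by 3)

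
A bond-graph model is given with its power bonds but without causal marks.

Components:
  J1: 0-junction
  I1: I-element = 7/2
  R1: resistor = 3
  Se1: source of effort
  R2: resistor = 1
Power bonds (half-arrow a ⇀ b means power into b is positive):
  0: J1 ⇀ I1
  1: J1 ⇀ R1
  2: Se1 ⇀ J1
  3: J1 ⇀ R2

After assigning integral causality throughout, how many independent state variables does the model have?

1  (I1 all integral)

#2 |J1  (source Se1 imposes e)
#0 |I1  (J1 effort already set via bond 2)
#1 |R1  (J1: bond 2 brought effort, rest push out)
#3 |R2  (0-jn J1 has e-setter on 2)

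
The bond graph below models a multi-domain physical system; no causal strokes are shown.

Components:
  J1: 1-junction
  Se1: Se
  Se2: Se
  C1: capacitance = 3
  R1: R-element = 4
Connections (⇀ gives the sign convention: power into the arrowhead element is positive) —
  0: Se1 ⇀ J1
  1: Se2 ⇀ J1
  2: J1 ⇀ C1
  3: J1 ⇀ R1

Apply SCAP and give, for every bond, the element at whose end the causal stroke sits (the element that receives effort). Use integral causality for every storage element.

β0 stroke at J1  (Se1 (Se) sets effort on bond)
β1 stroke at J1  (source Se2 imposes e)
β2 stroke at J1  (C1 integral (e out))
β3 stroke at R1  (J1: last free bond brings flow in)

b0 |J1
b1 |J1
b2 |J1
b3 |R1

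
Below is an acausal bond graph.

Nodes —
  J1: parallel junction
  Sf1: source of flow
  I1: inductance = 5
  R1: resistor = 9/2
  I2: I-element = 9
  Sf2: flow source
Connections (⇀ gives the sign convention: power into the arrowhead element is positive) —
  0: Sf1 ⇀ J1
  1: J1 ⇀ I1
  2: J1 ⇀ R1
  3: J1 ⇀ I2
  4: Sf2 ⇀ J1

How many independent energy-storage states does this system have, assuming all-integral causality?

β0 stroke at Sf1  (Sf1: flow source, stroke at near end)
β4 stroke at Sf2  (Sf2 (Sf) sets flow on bond)
β1 stroke at I1  (I1 integral (f out))
β3 stroke at I2  (I2: I, integral causality)
β2 stroke at J1  (J1 needs exactly one e-in)

2  (I1, I2 all integral)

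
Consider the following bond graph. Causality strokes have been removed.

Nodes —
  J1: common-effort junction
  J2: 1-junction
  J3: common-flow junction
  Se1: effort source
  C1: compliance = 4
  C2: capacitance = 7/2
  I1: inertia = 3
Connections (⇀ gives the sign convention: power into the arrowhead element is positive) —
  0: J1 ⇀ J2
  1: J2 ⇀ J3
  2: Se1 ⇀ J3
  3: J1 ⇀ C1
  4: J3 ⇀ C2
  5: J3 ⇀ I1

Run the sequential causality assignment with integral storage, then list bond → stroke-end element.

β2 stroke→J3  (Se1: effort source, stroke at far end)
β3 stroke→J1  (C1 integral (e out))
β0 stroke→J2  (J1 effort already set via bond 3)
β1 stroke→J3  (only one flow-in slot at J2)
β4 stroke→J3  (C2 outputs effort q/C2)
β5 stroke→I1  (J3: last free bond brings flow in)

#0 |J2
#1 |J3
#2 |J3
#3 |J1
#4 |J3
#5 |I1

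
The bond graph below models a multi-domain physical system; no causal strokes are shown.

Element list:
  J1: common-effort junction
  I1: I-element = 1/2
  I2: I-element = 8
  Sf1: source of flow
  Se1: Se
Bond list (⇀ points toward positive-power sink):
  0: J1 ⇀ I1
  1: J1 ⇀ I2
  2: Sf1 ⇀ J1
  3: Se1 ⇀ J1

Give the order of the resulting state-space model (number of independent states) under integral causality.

2  (I1, I2 all integral)

b2 stroke at Sf1  (Sf1 fixes flow; stroke at Sf1)
b3 stroke at J1  (source Se1 imposes e)
b0 stroke at I1  (J1: bond 3 brought effort, rest push out)
b1 stroke at I2  (common-e at J1 fixed by 3)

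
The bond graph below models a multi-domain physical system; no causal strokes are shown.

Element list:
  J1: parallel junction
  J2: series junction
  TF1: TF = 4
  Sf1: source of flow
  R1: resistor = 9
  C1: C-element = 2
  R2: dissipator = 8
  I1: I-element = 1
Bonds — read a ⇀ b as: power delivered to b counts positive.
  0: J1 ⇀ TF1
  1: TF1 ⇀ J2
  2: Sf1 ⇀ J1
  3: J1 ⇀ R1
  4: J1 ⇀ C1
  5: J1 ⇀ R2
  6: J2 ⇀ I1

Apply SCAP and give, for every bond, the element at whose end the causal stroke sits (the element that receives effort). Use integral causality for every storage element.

bond 2 |Sf1  (Sf1 (Sf) sets flow on bond)
bond 4 |J1  (C1 outputs effort q/C1)
bond 0 |TF1  (J1: bond 4 brought effort, rest push out)
bond 3 |R1  (J1 effort already set via bond 4)
bond 5 |R2  (J1 effort already set via bond 4)
bond 1 |J2  (TF1 one-in-one-out from 0)
bond 6 |I1  (only one flow-in slot at J2)

b0 |TF1
b1 |J2
b2 |Sf1
b3 |R1
b4 |J1
b5 |R2
b6 |I1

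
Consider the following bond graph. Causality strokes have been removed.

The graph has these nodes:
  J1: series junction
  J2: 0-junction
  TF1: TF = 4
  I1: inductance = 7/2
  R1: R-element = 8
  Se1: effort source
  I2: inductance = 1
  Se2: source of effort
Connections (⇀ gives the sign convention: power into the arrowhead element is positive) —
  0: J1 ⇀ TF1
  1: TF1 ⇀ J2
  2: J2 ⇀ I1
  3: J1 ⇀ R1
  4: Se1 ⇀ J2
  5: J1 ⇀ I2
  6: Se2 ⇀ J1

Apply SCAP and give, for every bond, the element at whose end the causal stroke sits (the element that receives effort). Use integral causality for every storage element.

bond 4 |J2  (Se1 fixes effort; stroke away)
bond 6 |J1  (Se2: effort source, stroke at far end)
bond 1 |TF1  (J2: bond 4 brought effort, rest push out)
bond 2 |I1  (common-e at J2 fixed by 4)
bond 0 |J1  (TF TF1: opposite of bond 1)
bond 5 |I2  (I2 outputs flow p/I2)
bond 3 |J1  (1-jn J1 has f-setter on 5)

b0 stroke→J1
b1 stroke→TF1
b2 stroke→I1
b3 stroke→J1
b4 stroke→J2
b5 stroke→I2
b6 stroke→J1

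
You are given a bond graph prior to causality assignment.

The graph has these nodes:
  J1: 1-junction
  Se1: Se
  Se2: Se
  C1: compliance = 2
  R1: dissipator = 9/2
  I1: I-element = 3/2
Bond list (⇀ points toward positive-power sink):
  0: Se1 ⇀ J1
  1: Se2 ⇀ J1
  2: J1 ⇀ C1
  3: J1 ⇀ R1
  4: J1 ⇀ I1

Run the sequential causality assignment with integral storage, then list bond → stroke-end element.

b0 stroke at J1  (Se1 fixes effort; stroke away)
b1 stroke at J1  (Se2 fixes effort; stroke away)
b2 stroke at J1  (C1 integral (e out))
b4 stroke at I1  (I1: I, integral causality)
b3 stroke at J1  (common-f at J1 fixed by 4)

b0 →J1
b1 →J1
b2 →J1
b3 →J1
b4 →I1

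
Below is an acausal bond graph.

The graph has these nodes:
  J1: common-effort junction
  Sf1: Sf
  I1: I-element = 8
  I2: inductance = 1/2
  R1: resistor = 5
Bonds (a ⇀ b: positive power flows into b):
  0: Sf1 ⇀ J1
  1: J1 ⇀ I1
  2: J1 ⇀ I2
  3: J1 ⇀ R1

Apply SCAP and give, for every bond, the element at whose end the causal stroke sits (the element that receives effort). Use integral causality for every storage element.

b0 stroke at Sf1
b1 stroke at I1
b2 stroke at I2
b3 stroke at J1

bond 0 stroke→Sf1  (Sf1 (Sf) sets flow on bond)
bond 1 stroke→I1  (prefer integral on I1)
bond 2 stroke→I2  (I2 outputs flow p/I2)
bond 3 stroke→J1  (J1 needs exactly one e-in)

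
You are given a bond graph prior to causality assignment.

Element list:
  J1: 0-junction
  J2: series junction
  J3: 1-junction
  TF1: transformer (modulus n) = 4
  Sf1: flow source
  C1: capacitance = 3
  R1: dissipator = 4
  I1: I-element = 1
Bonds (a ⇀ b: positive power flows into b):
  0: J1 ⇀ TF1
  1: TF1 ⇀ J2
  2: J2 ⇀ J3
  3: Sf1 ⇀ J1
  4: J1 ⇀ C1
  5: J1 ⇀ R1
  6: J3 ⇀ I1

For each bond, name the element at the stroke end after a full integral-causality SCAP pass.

#3 stroke→Sf1  (Sf1 fixes flow; stroke at Sf1)
#4 stroke→J1  (C1 integral (e out))
#0 stroke→TF1  (0-jn J1 has e-setter on 4)
#5 stroke→R1  (common-e at J1 fixed by 4)
#1 stroke→J2  (through TF1, causality passes straight; one stroke at TF1)
#2 stroke→J3  (closing 1-jn rule on J2)
#6 stroke→I1  (closing 1-jn rule on J3)

bond 0 →TF1
bond 1 →J2
bond 2 →J3
bond 3 →Sf1
bond 4 →J1
bond 5 →R1
bond 6 →I1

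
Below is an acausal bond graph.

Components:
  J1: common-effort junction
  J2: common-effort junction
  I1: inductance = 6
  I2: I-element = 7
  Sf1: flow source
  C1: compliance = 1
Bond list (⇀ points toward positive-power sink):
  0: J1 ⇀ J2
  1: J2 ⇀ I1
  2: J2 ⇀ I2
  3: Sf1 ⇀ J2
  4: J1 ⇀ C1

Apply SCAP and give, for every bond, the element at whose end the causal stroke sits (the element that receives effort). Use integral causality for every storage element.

#0 stroke at J2
#1 stroke at I1
#2 stroke at I2
#3 stroke at Sf1
#4 stroke at J1

bond 3 stroke at Sf1  (Sf1 (Sf) sets flow on bond)
bond 1 stroke at I1  (I1: I, integral causality)
bond 2 stroke at I2  (I2 outputs flow p/I2)
bond 0 stroke at J2  (closing 0-jn rule on J2)
bond 4 stroke at J1  (J1 needs exactly one e-in)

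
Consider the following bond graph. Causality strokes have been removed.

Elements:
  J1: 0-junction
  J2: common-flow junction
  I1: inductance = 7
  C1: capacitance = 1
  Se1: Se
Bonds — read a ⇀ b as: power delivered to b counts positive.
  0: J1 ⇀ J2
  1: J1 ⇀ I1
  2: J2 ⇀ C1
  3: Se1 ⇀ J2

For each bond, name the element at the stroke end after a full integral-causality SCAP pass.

β0 stroke at J1
β1 stroke at I1
β2 stroke at J2
β3 stroke at J2

β3 stroke→J2  (Se1 fixes effort; stroke away)
β1 stroke→I1  (I1 integral (f out))
β0 stroke→J1  (J1: last free bond brings effort in)
β2 stroke→J2  (J2: bond 0 brought flow, rest push out)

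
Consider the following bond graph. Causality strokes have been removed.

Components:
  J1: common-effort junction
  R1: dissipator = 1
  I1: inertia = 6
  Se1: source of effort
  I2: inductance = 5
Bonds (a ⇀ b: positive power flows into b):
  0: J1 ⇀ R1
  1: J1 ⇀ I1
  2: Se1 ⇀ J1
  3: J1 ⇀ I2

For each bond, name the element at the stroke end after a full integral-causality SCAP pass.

#0 |R1
#1 |I1
#2 |J1
#3 |I2

bond 2 stroke at J1  (Se1 fixes effort; stroke away)
bond 0 stroke at R1  (0-jn J1 has e-setter on 2)
bond 1 stroke at I1  (0-jn J1 has e-setter on 2)
bond 3 stroke at I2  (J1: bond 2 brought effort, rest push out)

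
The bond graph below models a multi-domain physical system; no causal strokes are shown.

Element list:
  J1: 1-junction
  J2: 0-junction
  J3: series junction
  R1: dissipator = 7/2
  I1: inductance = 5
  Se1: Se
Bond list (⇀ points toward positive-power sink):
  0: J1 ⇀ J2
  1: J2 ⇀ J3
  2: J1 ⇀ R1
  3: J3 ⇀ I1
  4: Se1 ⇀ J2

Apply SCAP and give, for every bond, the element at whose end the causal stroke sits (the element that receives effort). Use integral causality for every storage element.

#0 stroke→J1
#1 stroke→J3
#2 stroke→R1
#3 stroke→I1
#4 stroke→J2

#4 stroke at J2  (Se1: effort source, stroke at far end)
#0 stroke at J1  (J2 effort already set via bond 4)
#1 stroke at J3  (J2 effort already set via bond 4)
#3 stroke at I1  (closing 1-jn rule on J3)
#2 stroke at R1  (J1: last free bond brings flow in)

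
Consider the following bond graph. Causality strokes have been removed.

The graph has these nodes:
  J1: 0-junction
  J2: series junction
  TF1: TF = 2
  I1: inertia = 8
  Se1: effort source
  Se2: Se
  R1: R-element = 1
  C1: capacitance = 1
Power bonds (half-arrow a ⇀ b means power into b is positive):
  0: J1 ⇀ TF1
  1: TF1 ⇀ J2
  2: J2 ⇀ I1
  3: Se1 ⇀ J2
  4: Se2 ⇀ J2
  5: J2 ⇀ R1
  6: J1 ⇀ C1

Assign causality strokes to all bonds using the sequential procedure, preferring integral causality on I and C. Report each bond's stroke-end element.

b0 |TF1
b1 |J2
b2 |I1
b3 |J2
b4 |J2
b5 |J2
b6 |J1

β3 stroke→J2  (Se1: effort source, stroke at far end)
β4 stroke→J2  (Se2 (Se) sets effort on bond)
β2 stroke→I1  (I1: I, integral causality)
β1 stroke→J2  (J2 flow already set via bond 2)
β5 stroke→J2  (common-f at J2 fixed by 2)
β0 stroke→TF1  (TF1: transformer flips bond 1)
β6 stroke→J1  (J1 needs exactly one e-in)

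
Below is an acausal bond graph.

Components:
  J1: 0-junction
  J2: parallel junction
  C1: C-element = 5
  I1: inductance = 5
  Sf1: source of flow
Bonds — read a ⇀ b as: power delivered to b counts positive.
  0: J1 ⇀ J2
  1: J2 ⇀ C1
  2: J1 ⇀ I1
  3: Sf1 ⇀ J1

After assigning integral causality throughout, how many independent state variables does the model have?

b3 stroke at Sf1  (source Sf1 imposes f)
b1 stroke at J2  (C1 outputs effort q/C1)
b0 stroke at J1  (0-jn J2 has e-setter on 1)
b2 stroke at I1  (J1 effort already set via bond 0)

2  (C1, I1 all integral)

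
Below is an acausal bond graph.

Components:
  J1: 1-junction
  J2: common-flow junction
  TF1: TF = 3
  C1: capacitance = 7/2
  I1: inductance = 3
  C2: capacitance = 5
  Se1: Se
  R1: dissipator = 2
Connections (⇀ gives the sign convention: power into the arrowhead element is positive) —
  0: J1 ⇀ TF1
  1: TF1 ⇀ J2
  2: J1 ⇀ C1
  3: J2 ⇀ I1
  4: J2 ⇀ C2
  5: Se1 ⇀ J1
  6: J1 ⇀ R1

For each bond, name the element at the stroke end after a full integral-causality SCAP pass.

#0 stroke at TF1
#1 stroke at J2
#2 stroke at J1
#3 stroke at I1
#4 stroke at J2
#5 stroke at J1
#6 stroke at J1

β5 stroke→J1  (source Se1 imposes e)
β2 stroke→J1  (C1 integral (e out))
β3 stroke→I1  (I1 integral (f out))
β1 stroke→J2  (common-f at J2 fixed by 3)
β4 stroke→J2  (J2 flow already set via bond 3)
β0 stroke→TF1  (through TF1, causality passes straight; one stroke at TF1)
β6 stroke→J1  (J1 flow already set via bond 0)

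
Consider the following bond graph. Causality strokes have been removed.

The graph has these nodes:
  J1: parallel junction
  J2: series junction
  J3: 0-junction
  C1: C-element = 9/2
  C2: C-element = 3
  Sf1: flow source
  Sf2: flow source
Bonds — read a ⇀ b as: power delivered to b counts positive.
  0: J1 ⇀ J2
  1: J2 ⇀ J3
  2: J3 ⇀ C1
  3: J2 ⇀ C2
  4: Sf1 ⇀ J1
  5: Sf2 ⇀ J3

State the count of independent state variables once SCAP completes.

b4 |Sf1  (Sf1 (Sf) sets flow on bond)
b5 |Sf2  (Sf2: flow source, stroke at near end)
b0 |J1  (only one effort-in slot at J1)
b1 |J2  (common-f at J2 fixed by 0)
b3 |J2  (1-jn J2 has f-setter on 0)
b2 |J3  (only one effort-in slot at J3)

2  (C1, C2 all integral)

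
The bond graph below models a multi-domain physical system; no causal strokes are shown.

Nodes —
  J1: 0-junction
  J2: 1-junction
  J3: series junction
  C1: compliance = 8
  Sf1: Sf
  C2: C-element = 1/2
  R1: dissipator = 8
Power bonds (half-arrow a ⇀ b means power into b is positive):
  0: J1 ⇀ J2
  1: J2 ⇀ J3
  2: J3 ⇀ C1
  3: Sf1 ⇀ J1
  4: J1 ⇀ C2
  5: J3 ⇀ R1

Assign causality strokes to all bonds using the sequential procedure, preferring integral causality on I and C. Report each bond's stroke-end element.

β3 |Sf1  (Sf1 (Sf) sets flow on bond)
β2 |J3  (C1 integral (e out))
β4 |J1  (C2 integral (e out))
β0 |J2  (J1 effort already set via bond 4)
β1 |J3  (closing 1-jn rule on J2)
β5 |R1  (closing 1-jn rule on J3)

β0 stroke→J2
β1 stroke→J3
β2 stroke→J3
β3 stroke→Sf1
β4 stroke→J1
β5 stroke→R1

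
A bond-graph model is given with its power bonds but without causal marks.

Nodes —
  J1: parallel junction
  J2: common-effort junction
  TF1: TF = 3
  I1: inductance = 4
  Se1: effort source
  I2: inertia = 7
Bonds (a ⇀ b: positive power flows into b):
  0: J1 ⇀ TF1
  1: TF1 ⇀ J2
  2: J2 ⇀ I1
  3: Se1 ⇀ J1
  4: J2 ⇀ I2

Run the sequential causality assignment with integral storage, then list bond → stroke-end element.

#3 |J1  (source Se1 imposes e)
#0 |TF1  (common-e at J1 fixed by 3)
#1 |J2  (TF TF1: opposite of bond 0)
#2 |I1  (J2 effort already set via bond 1)
#4 |I2  (J2 effort already set via bond 1)

#0 →TF1
#1 →J2
#2 →I1
#3 →J1
#4 →I2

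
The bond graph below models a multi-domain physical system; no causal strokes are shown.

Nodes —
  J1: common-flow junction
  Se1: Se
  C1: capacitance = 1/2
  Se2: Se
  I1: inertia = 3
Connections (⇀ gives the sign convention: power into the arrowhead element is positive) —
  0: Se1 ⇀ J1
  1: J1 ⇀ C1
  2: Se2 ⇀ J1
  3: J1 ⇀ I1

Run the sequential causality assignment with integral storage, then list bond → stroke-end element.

#0 stroke at J1  (source Se1 imposes e)
#2 stroke at J1  (source Se2 imposes e)
#1 stroke at J1  (C1 outputs effort q/C1)
#3 stroke at I1  (J1: last free bond brings flow in)

b0 stroke at J1
b1 stroke at J1
b2 stroke at J1
b3 stroke at I1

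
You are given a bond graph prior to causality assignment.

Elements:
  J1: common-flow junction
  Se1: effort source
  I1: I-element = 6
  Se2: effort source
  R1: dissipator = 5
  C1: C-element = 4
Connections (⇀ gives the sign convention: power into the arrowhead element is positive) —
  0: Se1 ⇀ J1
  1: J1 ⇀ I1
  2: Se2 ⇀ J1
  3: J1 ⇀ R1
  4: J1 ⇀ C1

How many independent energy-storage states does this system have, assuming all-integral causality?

2  (C1, I1 all integral)

bond 0 →J1  (source Se1 imposes e)
bond 2 →J1  (Se2 fixes effort; stroke away)
bond 1 →I1  (I1 outputs flow p/I1)
bond 3 →J1  (1-jn J1 has f-setter on 1)
bond 4 →J1  (J1: bond 1 brought flow, rest push out)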